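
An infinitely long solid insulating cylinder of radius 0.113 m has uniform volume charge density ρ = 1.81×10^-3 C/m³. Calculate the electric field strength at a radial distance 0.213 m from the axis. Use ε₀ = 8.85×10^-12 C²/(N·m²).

Choose a coaxial cylinder of radius r = 0.213 m (arbitrary length L) as the Gaussian surface (r > 0.113 m, full cross-section enclosed).
λ_enc = ρ·πR² = (1.81e-3)π(0.113)² = 7.261e-5 C/m.
By Gauss's law (flux through the curved wall only), E·2πrL = λ_enc L/ε₀.
E = |λ_enc|/(2πε₀r) = (7.261×10^-5)/(2π·8.85×10^-12·0.213) = 6.13e6 N/C.

E = 6.13×10^6 V/m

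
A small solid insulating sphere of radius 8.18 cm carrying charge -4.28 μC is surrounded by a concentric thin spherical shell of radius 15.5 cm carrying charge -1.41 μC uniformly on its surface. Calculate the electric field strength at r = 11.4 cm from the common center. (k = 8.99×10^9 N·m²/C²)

Take a concentric spherical Gaussian surface of radius r = 11.4 cm (between the bodies, 8.18 cm < r < 15.5 cm).
Only the inner charge is enclosed; the outer shell contributes nothing inside itself. Q_enc = -4.28 μC = -4.28e-6 C.
Since E is radial and uniform over the Gaussian sphere, Φ = E·4πr² = Q_enc/ε₀.
E = k|Q_enc|/r² = (8.99×10^9)(4.28×10^-6)/(0.114)² = 2.96×10^6 N/C.

E = 2.96×10^6 N/C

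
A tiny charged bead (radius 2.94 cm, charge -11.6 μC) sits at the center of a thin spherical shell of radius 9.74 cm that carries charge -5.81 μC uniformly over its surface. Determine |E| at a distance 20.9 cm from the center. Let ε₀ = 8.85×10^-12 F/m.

|E| = 3.58e6 N/C

Take a concentric spherical Gaussian surface of radius r = 20.9 cm (r > 9.74 cm, enclosing both).
Q_enc = (-11.6 μC) + (-5.81 μC) = -1.741×10^-5 C.
Applying ∮E·dA = Q_enc/ε₀ with Φ = E(4πr²):
E = |Q_enc|/(4πε₀r²) = (1.741e-5)/(4π·8.85×10^-12·(0.209)²) = 3.58×10^6 N/C.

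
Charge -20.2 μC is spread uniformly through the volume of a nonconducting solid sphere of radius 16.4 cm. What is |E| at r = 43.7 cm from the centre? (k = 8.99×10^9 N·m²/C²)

|E| = 9.51×10^5 N/C

Use a concentric Gaussian sphere at r = 43.7 cm (r > R, so the entire charge is enclosed).
Q_enc = -20.2 μC = -2.02×10^-5 C.
By Gauss's law, ∮E·dA = E·4πr² = Q_enc/ε₀.
E = k|Q_enc|/r² = (8.99×10^9)(2.02×10^-5)/(0.437)² = 9.51×10^5 N/C.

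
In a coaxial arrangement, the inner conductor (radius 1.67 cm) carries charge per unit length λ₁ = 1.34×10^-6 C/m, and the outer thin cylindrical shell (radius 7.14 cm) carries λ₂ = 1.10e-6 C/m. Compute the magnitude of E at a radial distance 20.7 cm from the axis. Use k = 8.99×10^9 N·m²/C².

Take a coaxial cylindrical Gaussian surface of radius r = 20.7 cm and length L (r > 7.14 cm, enclosing both).
λ_enc = λ₁ + λ₂ = (1.34e-6) + (1.10×10^-6) = 2.44e-6 C/m.
Gauss's law: E·2πrL = λ_enc L/ε₀.
E = 2k|λ_enc|/r = 2(8.99×10^9)(2.44×10^-6)/(0.207) = 2.12×10^5 N/C.

E = 2.12×10^5 V/m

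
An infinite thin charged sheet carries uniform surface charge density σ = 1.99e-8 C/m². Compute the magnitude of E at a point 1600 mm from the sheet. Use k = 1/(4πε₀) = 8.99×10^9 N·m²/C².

|E| = 1.12×10^3 N/C

Choose a cylindrical pillbox piercing the sheet, end faces (area A) parallel to it.
Only the two end caps contribute flux: Φ = 2EA. With Q_enc = σA, Gauss's law gives E = |σ|/(2ε₀).
E = 2πk|σ| = 2π(8.99×10^9)(1.99e-8) = 1.12e3 N/C.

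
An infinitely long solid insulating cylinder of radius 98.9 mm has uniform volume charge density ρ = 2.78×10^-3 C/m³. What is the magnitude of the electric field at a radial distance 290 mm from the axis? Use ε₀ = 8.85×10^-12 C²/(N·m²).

By cylindrical symmetry E is radial; use a coaxial Gaussian cylinder of radius 290 mm and length L (r > 98.9 mm, full cross-section enclosed).
λ_enc = ρ·πR² = (2.78e-3)π(0.0989)² = 8.543e-5 C/m.
Since E is radial and uniform over the curved surface, Φ = E·2πrL = Q_enc/ε₀ = λ_enc L/ε₀.
E = |λ_enc|/(2πε₀r) = (8.543×10^-5)/(2π·8.85×10^-12·0.29) = 5.30e6 N/C.

|E| = 5.30e6 V/m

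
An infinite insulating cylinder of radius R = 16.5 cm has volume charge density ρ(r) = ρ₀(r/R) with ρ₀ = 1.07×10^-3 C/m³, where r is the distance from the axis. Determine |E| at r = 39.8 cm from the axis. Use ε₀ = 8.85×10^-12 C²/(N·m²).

E = 2.76×10^6 N/C

Coaxial Gaussian cylinder, radius r = 39.8 cm, length L (r > R, full charge per length enclosed).
λ_enc = 2π ∫₀^R ρ₀(r'/R)^1 r' dr' = 2πρ₀R²/3 = 6.101×10^-5 C/m.
Applying ∮E·dA = Q_enc/ε₀ with the end caps contributing no flux:
E = |λ_enc|/(2πε₀r) = (6.101×10^-5)/(2π·8.85×10^-12·0.398) = 2.76×10^6 N/C.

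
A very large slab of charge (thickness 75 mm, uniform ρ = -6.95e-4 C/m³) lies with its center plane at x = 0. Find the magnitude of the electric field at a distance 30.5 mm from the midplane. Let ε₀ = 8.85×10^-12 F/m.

By symmetry E is perpendicular to the slab. A Gaussian pillbox from −30.5 mm to +30.5 mm (face area A) lies entirely within the slab.
Q_enc = ρ·(2x)·A and flux = 2EA, so 2EA = 2ρxA/ε₀ ⇒ E = |ρ|x/ε₀.
E = (6.95×10^-4)(0.0305)/(8.85×10^-12) = 2.40×10^6 N/C.

|E| = 2.40×10^6 V/m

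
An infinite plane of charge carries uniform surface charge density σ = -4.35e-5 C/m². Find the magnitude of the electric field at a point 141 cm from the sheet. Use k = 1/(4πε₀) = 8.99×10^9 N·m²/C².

Choose a cylindrical pillbox piercing the sheet, end faces (area A) parallel to it.
Only the two end caps contribute flux: Φ = 2EA. With Q_enc = σA, Gauss's law gives E = |σ|/(2ε₀).
E = 2πk|σ| = 2π(8.99×10^9)(4.35×10^-5) = 2.46×10^6 N/C.

E = 2.46×10^6 V/m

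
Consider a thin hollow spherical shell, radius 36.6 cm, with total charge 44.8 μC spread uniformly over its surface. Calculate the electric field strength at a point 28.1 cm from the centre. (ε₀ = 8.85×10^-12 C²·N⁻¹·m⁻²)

By spherical symmetry E is radial; choose a Gaussian sphere of radius r = 28.1 cm (inside the shell, r < 36.6 cm).
No charge lies within this surface, so Q_enc = 0 and Gauss's law gives E·4πr² = 0 ⇒ E = 0.

E = 0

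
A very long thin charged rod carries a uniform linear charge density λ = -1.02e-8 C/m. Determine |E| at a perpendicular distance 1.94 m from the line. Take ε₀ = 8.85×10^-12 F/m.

|E| = 94.6 N/C

Coaxial Gaussian cylinder, radius r = 1.94 m, length L.
Q_enc = λL, so λ_enc = -1.02×10^-8 C/m.
Applying ∮E·dA = Q_enc/ε₀ with the end caps contributing no flux:
E = |λ_enc|/(2πε₀r) = (1.02e-8)/(2π·8.85×10^-12·1.94) = 94.6 N/C.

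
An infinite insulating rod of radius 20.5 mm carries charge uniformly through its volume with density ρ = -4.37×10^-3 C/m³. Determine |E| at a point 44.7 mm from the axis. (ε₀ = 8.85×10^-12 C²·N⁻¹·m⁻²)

|E| ≈ 2.32e6 V/m

Take a coaxial cylindrical Gaussian surface of radius r = 44.7 mm and length L (r > 20.5 mm, full cross-section enclosed).
λ_enc = ρ·πR² = (-4.37×10^-3)π(0.0205)² = -5.77×10^-6 C/m.
Applying ∮E·dA = Q_enc/ε₀ with the end caps contributing no flux:
E = |λ_enc|/(2πε₀r) = (5.77×10^-6)/(2π·8.85×10^-12·0.0447) = 2.32×10^6 N/C.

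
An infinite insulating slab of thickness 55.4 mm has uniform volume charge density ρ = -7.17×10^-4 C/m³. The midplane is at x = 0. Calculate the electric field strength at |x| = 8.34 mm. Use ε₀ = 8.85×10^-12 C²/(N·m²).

By symmetry E is perpendicular to the slab. A Gaussian pillbox from −8.34 mm to +8.34 mm (face area A) lies entirely within the slab.
Q_enc = ρ·(2x)·A and flux = 2EA, so 2EA = 2ρxA/ε₀ ⇒ E = |ρ|x/ε₀.
E = (7.17e-4)(0.00834)/(8.85×10^-12) = 6.76×10^5 N/C.

|E| ≈ 6.76×10^5 V/m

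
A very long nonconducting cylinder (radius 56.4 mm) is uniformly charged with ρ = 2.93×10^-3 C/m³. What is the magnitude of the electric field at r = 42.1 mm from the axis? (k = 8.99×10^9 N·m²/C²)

By cylindrical symmetry E is radial; use a coaxial Gaussian cylinder of radius 42.1 mm and length L (r < R).
Enclosed charge per unit length: λ_enc = ρ·πr² = (2.93×10^-3)π(0.0421)² = 1.631e-5 C/m.
Since E is radial and uniform over the curved surface, Φ = E·2πrL = Q_enc/ε₀ = λ_enc L/ε₀.
E = 2k|λ_enc|/r = 2(8.99×10^9)(1.631×10^-5)/(0.0421) = 6.97×10^6 N/C.

|E| ≈ 6.97e6 N/C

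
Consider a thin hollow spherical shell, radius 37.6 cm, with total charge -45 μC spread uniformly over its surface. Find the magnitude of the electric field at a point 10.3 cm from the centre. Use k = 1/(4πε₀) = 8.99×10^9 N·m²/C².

Take a concentric spherical Gaussian surface of radius r = 10.3 cm (inside the shell, r < 37.6 cm).
All the charge is outside the Gaussian surface: Q_enc = 0, hence E = 0 everywhere inside the shell.

|E| = 0 V/m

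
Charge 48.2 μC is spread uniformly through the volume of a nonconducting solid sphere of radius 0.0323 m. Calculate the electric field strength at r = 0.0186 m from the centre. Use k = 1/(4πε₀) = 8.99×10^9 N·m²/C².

|E| ≈ 2.39e8 V/m

Use a concentric Gaussian sphere at r = 0.0186 m (r < R).
Only the charge within r is enclosed: Q_enc = Q·(r/R)³ = (48.2 μC)·(0.0186 m/0.0323 m)³ = 9.204e-6 C.
Gauss's law: E·4πr² = Q_enc/ε₀.
E = k|Q_enc|/r² = (8.99×10^9)(9.204×10^-6)/(0.0186)² = 2.39e8 N/C.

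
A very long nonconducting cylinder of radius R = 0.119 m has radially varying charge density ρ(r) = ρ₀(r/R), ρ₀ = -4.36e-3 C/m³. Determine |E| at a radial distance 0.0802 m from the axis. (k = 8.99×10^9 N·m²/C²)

E ≈ 8.87e6 V/m

Choose a coaxial cylinder of radius r = 0.0802 m (arbitrary length L) as the Gaussian surface (r < R).
λ_enc = ∫₀^r ρ(r')·2πr' dr' = (2πρ₀/R)·r^3/3 = -3.958e-5 C/m.
Since E is radial and uniform over the curved surface, Φ = E·2πrL = Q_enc/ε₀ = λ_enc L/ε₀.
E = 2k|λ_enc|/r = 2(8.99×10^9)(3.958×10^-5)/(0.0802) = 8.87×10^6 N/C.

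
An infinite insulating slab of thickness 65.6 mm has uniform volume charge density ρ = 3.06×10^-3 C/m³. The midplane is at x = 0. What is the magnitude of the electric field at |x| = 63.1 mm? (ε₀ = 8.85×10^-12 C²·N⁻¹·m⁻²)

The point |x| = 63.1 mm lies outside the slab (half-thickness 0.0328 m). A symmetric pillbox spanning the full slab encloses Q_enc = ρ·d·A.
Flux = 2EA ⇒ E = |ρ|d/(2ε₀), independent of distance outside.
E = (3.06e-3)(0.0656)/(2·8.85×10^-12) = 1.13e7 N/C.

E = 1.13×10^7 N/C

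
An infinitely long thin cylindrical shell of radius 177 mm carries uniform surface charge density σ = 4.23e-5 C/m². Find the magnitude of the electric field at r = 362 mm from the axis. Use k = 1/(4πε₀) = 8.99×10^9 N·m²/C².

|E| ≈ 2.34×10^6 V/m

By cylindrical symmetry E is radial; use a coaxial Gaussian cylinder of radius 362 mm and length L (r > 177 mm).
The whole shell is enclosed: λ_enc = σ·2πR = (4.23×10^-5)·2π·(0.177) = 4.704×10^-5 C/m.
By Gauss's law (flux through the curved wall only), E·2πrL = λ_enc L/ε₀.
E = 2k|λ_enc|/r = 2(8.99×10^9)(4.704e-5)/(0.362) = 2.34×10^6 N/C.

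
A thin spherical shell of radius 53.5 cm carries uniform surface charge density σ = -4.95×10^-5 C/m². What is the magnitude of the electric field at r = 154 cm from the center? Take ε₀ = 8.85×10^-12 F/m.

Use a concentric Gaussian sphere at r = 154 cm (r > 53.5 cm).
The entire shell is enclosed: Q_enc = σ·4πR² = (-4.95×10^-5)·4π·(0.535)² = -1.78e-4 C.
Since E is radial and uniform over the Gaussian sphere, Φ = E·4πr² = Q_enc/ε₀.
E = |Q_enc|/(4πε₀r²) = (1.78×10^-4)/(4π·8.85×10^-12·(1.54)²) = 6.75×10^5 N/C.

6.75e5 N/C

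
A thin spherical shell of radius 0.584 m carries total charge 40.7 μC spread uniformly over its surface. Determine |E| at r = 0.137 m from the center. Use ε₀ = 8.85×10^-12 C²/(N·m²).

By spherical symmetry E is radial; choose a Gaussian sphere of radius r = 0.137 m (inside the shell, r < 0.584 m).
No charge lies within this surface, so Q_enc = 0 and Gauss's law gives E·4πr² = 0 ⇒ E = 0.

|E| = 0 N/C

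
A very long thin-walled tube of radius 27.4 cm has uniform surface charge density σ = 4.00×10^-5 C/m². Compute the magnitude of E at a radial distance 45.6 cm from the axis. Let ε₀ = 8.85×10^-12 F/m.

2.72e6 N/C

By cylindrical symmetry E is radial; use a coaxial Gaussian cylinder of radius 45.6 cm and length L (r > 27.4 cm).
The whole shell is enclosed: λ_enc = σ·2πR = (4.00×10^-5)·2π·(0.274) = 6.886e-5 C/m.
By Gauss's law (flux through the curved wall only), E·2πrL = λ_enc L/ε₀.
E = |λ_enc|/(2πε₀r) = (6.886e-5)/(2π·8.85×10^-12·0.456) = 2.72×10^6 N/C.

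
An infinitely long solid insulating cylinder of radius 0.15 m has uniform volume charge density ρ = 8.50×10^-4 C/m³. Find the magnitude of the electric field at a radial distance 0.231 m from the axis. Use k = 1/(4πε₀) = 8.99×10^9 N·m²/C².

|E| = 4.68×10^6 N/C

Coaxial Gaussian cylinder, radius r = 0.231 m, length L (r > 0.15 m, full cross-section enclosed).
λ_enc = ρ·πR² = (8.50×10^-4)π(0.15)² = 6.008×10^-5 C/m.
Applying ∮E·dA = Q_enc/ε₀ with the end caps contributing no flux:
E = 2k|λ_enc|/r = 2(8.99×10^9)(6.008×10^-5)/(0.231) = 4.68×10^6 N/C.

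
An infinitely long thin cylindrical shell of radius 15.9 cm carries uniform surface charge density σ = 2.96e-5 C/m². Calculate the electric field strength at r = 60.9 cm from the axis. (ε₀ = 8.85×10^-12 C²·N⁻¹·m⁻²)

|E| ≈ 8.73e5 N/C

Choose a coaxial cylinder of radius r = 60.9 cm (arbitrary length L) as the Gaussian surface (r > 15.9 cm).
The whole shell is enclosed: λ_enc = σ·2πR = (2.96×10^-5)·2π·(0.159) = 2.957×10^-5 C/m.
Gauss's law: E·2πrL = λ_enc L/ε₀.
E = |λ_enc|/(2πε₀r) = (2.957×10^-5)/(2π·8.85×10^-12·0.609) = 8.73×10^5 N/C.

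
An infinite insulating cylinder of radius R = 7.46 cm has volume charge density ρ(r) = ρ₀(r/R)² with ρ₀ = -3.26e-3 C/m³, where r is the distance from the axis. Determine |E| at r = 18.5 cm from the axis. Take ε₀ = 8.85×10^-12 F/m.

E = 2.77×10^6 N/C

Coaxial Gaussian cylinder, radius r = 18.5 cm, length L (r > R, full charge per length enclosed).
λ_enc = 2π ∫₀^R ρ₀(r'/R)^2 r' dr' = 2πρ₀R²/4 = -2.85e-5 C/m.
Since E is radial and uniform over the curved surface, Φ = E·2πrL = Q_enc/ε₀ = λ_enc L/ε₀.
E = |λ_enc|/(2πε₀r) = (2.85×10^-5)/(2π·8.85×10^-12·0.185) = 2.77×10^6 N/C.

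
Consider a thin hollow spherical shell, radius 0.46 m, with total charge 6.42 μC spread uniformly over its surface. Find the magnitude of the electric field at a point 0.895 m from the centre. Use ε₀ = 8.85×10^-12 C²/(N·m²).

E = 7.21×10^4 N/C

Use a concentric Gaussian sphere at r = 0.895 m (r > 0.46 m).
The entire shell is enclosed: Q_enc = 6.42×10^-6 C.
Since E is radial and uniform over the Gaussian sphere, Φ = E·4πr² = Q_enc/ε₀.
E = |Q_enc|/(4πε₀r²) = (6.42×10^-6)/(4π·8.85×10^-12·(0.895)²) = 7.21e4 N/C.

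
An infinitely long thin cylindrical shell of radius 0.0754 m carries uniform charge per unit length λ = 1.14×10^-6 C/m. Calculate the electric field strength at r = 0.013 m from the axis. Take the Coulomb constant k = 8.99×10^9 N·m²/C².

Coaxial Gaussian cylinder, radius r = 0.013 m, length L (r < 0.0754 m, inside the shell).
All the surface charge lies outside this cylinder: Q_enc = 0, hence E = 0.

E = 0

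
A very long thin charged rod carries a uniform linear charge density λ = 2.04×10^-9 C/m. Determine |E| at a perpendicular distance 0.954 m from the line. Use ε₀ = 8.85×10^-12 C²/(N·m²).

Take a coaxial cylindrical Gaussian surface of radius r = 0.954 m and length L.
Q_enc = λL, so λ_enc = 2.04e-9 C/m.
Gauss's law: E·2πrL = λ_enc L/ε₀.
E = |λ_enc|/(2πε₀r) = (2.04e-9)/(2π·8.85×10^-12·0.954) = 38.5 N/C.

E = 38.5 N/C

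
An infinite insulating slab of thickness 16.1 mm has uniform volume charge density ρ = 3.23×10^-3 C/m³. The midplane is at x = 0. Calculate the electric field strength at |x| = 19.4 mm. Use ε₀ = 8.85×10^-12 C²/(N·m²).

2.94×10^6 N/C

The point |x| = 19.4 mm lies outside the slab (half-thickness 0.00805 m). A symmetric pillbox spanning the full slab encloses Q_enc = ρ·d·A.
Flux = 2EA ⇒ E = |ρ|d/(2ε₀), independent of distance outside.
E = (3.23e-3)(0.0161)/(2·8.85×10^-12) = 2.94×10^6 N/C.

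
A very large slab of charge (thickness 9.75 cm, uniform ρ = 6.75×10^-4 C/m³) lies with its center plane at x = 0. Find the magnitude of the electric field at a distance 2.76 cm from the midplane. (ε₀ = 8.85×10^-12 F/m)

By symmetry E is perpendicular to the slab. A Gaussian pillbox from −2.76 cm to +2.76 cm (face area A) lies entirely within the slab.
Q_enc = ρ·(2x)·A and flux = 2EA, so 2EA = 2ρxA/ε₀ ⇒ E = |ρ|x/ε₀.
E = (6.75×10^-4)(0.0276)/(8.85×10^-12) = 2.11×10^6 N/C.

|E| ≈ 2.11×10^6 N/C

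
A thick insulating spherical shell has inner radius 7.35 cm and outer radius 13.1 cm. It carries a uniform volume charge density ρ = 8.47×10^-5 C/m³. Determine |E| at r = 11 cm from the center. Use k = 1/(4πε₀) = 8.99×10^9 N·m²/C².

2.46×10^5 N/C

Take a concentric spherical Gaussian surface of radius r = 11 cm (within the shell material, 7.35 cm < r < 13.1 cm).
Enclosed charge is the volume from a to r: Q_enc = (4π/3)ρ(r³ − a³) = 3.314×10^-7 C.
By Gauss's law, ∮E·dA = E·4πr² = Q_enc/ε₀.
E = k|Q_enc|/r² = (8.99×10^9)(3.314×10^-7)/(0.11)² = 2.46×10^5 N/C.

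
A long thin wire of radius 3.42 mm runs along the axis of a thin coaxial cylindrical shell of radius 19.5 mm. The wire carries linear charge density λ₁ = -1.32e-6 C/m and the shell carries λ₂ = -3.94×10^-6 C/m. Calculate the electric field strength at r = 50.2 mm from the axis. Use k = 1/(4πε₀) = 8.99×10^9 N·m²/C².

E ≈ 1.88×10^6 V/m

Choose a coaxial cylinder of radius r = 50.2 mm (arbitrary length L) as the Gaussian surface (r > 19.5 mm, enclosing both).
λ_enc = λ₁ + λ₂ = (-1.32×10^-6) + (-3.94e-6) = -5.26×10^-6 C/m.
Since E is radial and uniform over the curved surface, Φ = E·2πrL = Q_enc/ε₀ = λ_enc L/ε₀.
E = 2k|λ_enc|/r = 2(8.99×10^9)(5.26e-6)/(0.0502) = 1.88e6 N/C.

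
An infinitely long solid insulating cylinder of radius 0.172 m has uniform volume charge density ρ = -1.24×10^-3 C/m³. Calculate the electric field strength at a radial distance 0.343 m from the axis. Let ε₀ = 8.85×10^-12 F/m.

Take a coaxial cylindrical Gaussian surface of radius r = 0.343 m and length L (r > 0.172 m, full cross-section enclosed).
λ_enc = ρ·πR² = (-1.24×10^-3)π(0.172)² = -1.152e-4 C/m.
Gauss's law: E·2πrL = λ_enc L/ε₀.
E = |λ_enc|/(2πε₀r) = (1.152×10^-4)/(2π·8.85×10^-12·0.343) = 6.04×10^6 N/C.

6.04e6 N/C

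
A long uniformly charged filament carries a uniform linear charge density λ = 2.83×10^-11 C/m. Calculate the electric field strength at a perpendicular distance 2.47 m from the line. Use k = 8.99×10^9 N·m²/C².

E ≈ 0.206 V/m

Choose a coaxial cylinder of radius r = 2.47 m (arbitrary length L) as the Gaussian surface.
Q_enc = λL, so λ_enc = 2.83×10^-11 C/m.
Gauss's law: E·2πrL = λ_enc L/ε₀.
E = 2k|λ_enc|/r = 2(8.99×10^9)(2.83×10^-11)/(2.47) = 0.206 N/C.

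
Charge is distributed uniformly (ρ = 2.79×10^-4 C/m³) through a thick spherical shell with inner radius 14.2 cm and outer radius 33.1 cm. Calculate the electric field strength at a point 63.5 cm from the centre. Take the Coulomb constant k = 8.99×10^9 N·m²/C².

8.70×10^5 N/C

Symmetry ⇒ E = E(r) r̂. Gaussian sphere of radius r = 63.5 cm (r > 33.1 cm, enclosing the whole shell).
Q_enc = ρ·(4π/3)(b³ − a³) = (2.79e-4)·(4π/3)·((0.331)³ − (0.142)³) = 3.904e-5 C.
Applying ∮E·dA = Q_enc/ε₀ with Φ = E(4πr²):
E = k|Q_enc|/r² = (8.99×10^9)(3.904×10^-5)/(0.635)² = 8.70×10^5 N/C.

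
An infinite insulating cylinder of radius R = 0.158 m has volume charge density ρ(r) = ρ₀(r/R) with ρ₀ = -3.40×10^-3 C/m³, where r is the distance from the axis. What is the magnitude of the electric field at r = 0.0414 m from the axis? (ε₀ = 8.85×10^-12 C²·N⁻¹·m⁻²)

E = 1.39e6 V/m

Coaxial Gaussian cylinder, radius r = 0.0414 m, length L (r < R).
Integrating ρ over the cross-section to radius r: λ_enc = (2πρ₀/R) ∫₀^r r'^2 dr' = 2πρ₀ r^3/(3·R) = -3.198×10^-6 C/m.
Since E is radial and uniform over the curved surface, Φ = E·2πrL = Q_enc/ε₀ = λ_enc L/ε₀.
E = |λ_enc|/(2πε₀r) = (3.198×10^-6)/(2π·8.85×10^-12·0.0414) = 1.39×10^6 N/C.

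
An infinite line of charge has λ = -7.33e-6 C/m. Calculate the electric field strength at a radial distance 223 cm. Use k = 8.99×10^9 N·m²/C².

Take a coaxial cylindrical Gaussian surface of radius r = 223 cm and length L.
Q_enc = λL, so λ_enc = -7.33×10^-6 C/m.
By Gauss's law (flux through the curved wall only), E·2πrL = λ_enc L/ε₀.
E = 2k|λ_enc|/r = 2(8.99×10^9)(7.33e-6)/(2.23) = 5.91×10^4 N/C.

|E| = 5.91×10^4 V/m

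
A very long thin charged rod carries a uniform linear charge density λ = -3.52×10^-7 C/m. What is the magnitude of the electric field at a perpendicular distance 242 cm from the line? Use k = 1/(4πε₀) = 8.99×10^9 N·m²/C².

2.62e3 N/C

Take a coaxial cylindrical Gaussian surface of radius r = 242 cm and length L.
Q_enc = λL, so λ_enc = -3.52×10^-7 C/m.
By Gauss's law (flux through the curved wall only), E·2πrL = λ_enc L/ε₀.
E = 2k|λ_enc|/r = 2(8.99×10^9)(3.52×10^-7)/(2.42) = 2.62×10^3 N/C.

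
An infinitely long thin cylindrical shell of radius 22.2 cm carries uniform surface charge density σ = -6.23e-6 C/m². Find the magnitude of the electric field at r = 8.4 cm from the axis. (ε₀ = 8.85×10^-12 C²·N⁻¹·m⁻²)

E = 0 (no enclosed charge)

Take a coaxial cylindrical Gaussian surface of radius r = 8.4 cm and length L (r < 22.2 cm, inside the shell).
No charge is enclosed, so Gauss's law gives E·2πrL = 0 ⇒ E = 0.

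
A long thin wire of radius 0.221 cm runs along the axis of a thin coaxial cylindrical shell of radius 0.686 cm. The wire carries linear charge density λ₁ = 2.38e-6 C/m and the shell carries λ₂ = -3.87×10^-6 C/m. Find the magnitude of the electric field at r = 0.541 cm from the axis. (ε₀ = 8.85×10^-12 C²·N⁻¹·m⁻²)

Coaxial Gaussian cylinder, radius r = 0.541 cm, length L (between the conductors, 0.221 cm < r < 0.686 cm).
The shell at 0.686 cm lies outside the Gaussian surface, so λ_enc = λ₁ = 2.38e-6 C/m.
By Gauss's law (flux through the curved wall only), E·2πrL = λ_enc L/ε₀.
E = |λ_enc|/(2πε₀r) = (2.38×10^-6)/(2π·8.85×10^-12·0.00541) = 7.91×10^6 N/C.

E ≈ 7.91×10^6 N/C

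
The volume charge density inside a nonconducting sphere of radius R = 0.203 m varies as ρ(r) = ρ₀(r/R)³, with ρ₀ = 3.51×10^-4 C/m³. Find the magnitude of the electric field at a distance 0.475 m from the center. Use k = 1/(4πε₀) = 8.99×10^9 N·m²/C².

E = 2.45×10^5 N/C

Use a concentric Gaussian sphere at r = 0.475 m (r > R, all charge enclosed).
Q_enc = 4π ∫₀^R ρ₀(r'/R)^3 r'² dr' = 4πρ₀R³/6 = 6.15e-6 C.
Since E is radial and uniform over the Gaussian sphere, Φ = E·4πr² = Q_enc/ε₀.
E = k|Q_enc|/r² = (8.99×10^9)(6.15×10^-6)/(0.475)² = 2.45×10^5 N/C.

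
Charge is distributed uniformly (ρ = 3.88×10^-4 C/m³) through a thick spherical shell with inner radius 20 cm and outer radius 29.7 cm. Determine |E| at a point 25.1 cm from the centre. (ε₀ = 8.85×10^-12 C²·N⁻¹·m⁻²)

1.81×10^6 N/C

Use a concentric Gaussian sphere at r = 25.1 cm (within the shell material, 20 cm < r < 29.7 cm).
Only the shell between 20 cm and r is enclosed: Q_enc = ρ·(4π/3)(r³ − a³) = (3.88×10^-4)·(4π/3)·((0.251)³ − (0.2)³) = 1.27×10^-5 C.
Gauss's law: E·4πr² = Q_enc/ε₀.
E = |Q_enc|/(4πε₀r²) = (1.27×10^-5)/(4π·8.85×10^-12·(0.251)²) = 1.81e6 N/C.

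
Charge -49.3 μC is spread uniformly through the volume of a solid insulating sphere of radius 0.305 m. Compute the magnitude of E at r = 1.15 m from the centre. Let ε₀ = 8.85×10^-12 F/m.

3.35×10^5 N/C

Use a concentric Gaussian sphere at r = 1.15 m (r > R, so the entire charge is enclosed).
Q_enc = -49.3 μC = -4.93×10^-5 C.
By Gauss's law, ∮E·dA = E·4πr² = Q_enc/ε₀.
E = |Q_enc|/(4πε₀r²) = (4.93×10^-5)/(4π·8.85×10^-12·(1.15)²) = 3.35e5 N/C.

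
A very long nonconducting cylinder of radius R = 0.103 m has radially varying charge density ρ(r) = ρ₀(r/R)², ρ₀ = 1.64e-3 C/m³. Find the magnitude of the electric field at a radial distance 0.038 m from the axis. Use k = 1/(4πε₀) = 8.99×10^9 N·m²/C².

2.40×10^5 V/m

Coaxial Gaussian cylinder, radius r = 0.038 m, length L (r < R).
Integrating ρ over the cross-section to radius r: λ_enc = (2πρ₀/R²) ∫₀^r r'^3 dr' = 2πρ₀ r^4/(4·R²) = 5.063×10^-7 C/m.
By Gauss's law (flux through the curved wall only), E·2πrL = λ_enc L/ε₀.
E = 2k|λ_enc|/r = 2(8.99×10^9)(5.063×10^-7)/(0.038) = 2.40×10^5 N/C.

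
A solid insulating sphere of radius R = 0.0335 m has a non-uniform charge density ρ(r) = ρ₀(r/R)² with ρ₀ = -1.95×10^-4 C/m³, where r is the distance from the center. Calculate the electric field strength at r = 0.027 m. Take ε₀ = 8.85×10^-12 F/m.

Take a concentric spherical Gaussian surface of radius r = 0.027 m (r < R).
Q_enc = ∫₀^r ρ(r')·4πr'² dr' = (4πρ₀/R²) ∫₀^r r'^4 dr' = 4πρ₀ r^5/(5·R²) = -6.266×10^-9 C.
By Gauss's law, ∮E·dA = E·4πr² = Q_enc/ε₀.
E = |Q_enc|/(4πε₀r²) = (6.266×10^-9)/(4π·8.85×10^-12·(0.027)²) = 7.73×10^4 N/C.

E = 7.73×10^4 V/m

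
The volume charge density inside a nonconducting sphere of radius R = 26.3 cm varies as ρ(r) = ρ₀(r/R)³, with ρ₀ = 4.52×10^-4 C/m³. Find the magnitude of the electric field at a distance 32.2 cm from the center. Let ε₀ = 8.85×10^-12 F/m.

By spherical symmetry E is radial; choose a Gaussian sphere of radius r = 32.2 cm (r > R, all charge enclosed).
Q_enc = 4π ∫₀^R ρ₀(r'/R)^3 r'² dr' = 4πρ₀R³/6 = 1.722×10^-5 C.
Since E is radial and uniform over the Gaussian sphere, Φ = E·4πr² = Q_enc/ε₀.
E = |Q_enc|/(4πε₀r²) = (1.722e-5)/(4π·8.85×10^-12·(0.322)²) = 1.49×10^6 N/C.

|E| = 1.49×10^6 N/C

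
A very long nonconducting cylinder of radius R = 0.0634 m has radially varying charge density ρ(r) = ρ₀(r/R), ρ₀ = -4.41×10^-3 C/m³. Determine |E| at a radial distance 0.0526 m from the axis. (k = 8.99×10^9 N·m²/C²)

E = 7.25×10^6 V/m

Take a coaxial cylindrical Gaussian surface of radius r = 0.0526 m and length L (r < R).
Integrating ρ over the cross-section to radius r: λ_enc = (2πρ₀/R) ∫₀^r r'^2 dr' = 2πρ₀ r^3/(3·R) = -2.12×10^-5 C/m.
Gauss's law: E·2πrL = λ_enc L/ε₀.
E = 2k|λ_enc|/r = 2(8.99×10^9)(2.12e-5)/(0.0526) = 7.25e6 N/C.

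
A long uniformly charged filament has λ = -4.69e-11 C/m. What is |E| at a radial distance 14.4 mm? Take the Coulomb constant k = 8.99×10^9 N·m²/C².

E = 58.6 V/m

Take a coaxial cylindrical Gaussian surface of radius r = 14.4 mm and length L.
Q_enc = λL, so λ_enc = -4.69e-11 C/m.
Applying ∮E·dA = Q_enc/ε₀ with the end caps contributing no flux:
E = 2k|λ_enc|/r = 2(8.99×10^9)(4.69×10^-11)/(0.0144) = 58.6 N/C.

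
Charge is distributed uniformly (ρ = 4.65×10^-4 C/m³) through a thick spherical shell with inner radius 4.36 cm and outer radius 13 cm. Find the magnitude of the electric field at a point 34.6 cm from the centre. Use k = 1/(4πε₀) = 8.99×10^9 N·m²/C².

Symmetry ⇒ E = E(r) r̂. Gaussian sphere of radius r = 34.6 cm (r > 13 cm, enclosing the whole shell).
Q_enc = ρ·(4π/3)(b³ − a³) = (4.65×10^-4)·(4π/3)·((0.13)³ − (0.0436)³) = 4.118×10^-6 C.
Applying ∮E·dA = Q_enc/ε₀ with Φ = E(4πr²):
E = k|Q_enc|/r² = (8.99×10^9)(4.118×10^-6)/(0.346)² = 3.09e5 N/C.

E ≈ 3.09×10^5 N/C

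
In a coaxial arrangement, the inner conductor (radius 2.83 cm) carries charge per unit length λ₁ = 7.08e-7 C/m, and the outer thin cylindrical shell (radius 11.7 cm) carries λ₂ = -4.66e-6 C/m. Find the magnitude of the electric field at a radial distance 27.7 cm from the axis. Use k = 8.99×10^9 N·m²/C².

Take a coaxial cylindrical Gaussian surface of radius r = 27.7 cm and length L (r > 11.7 cm, enclosing both).
λ_enc = λ₁ + λ₂ = (7.08×10^-7) + (-4.66×10^-6) = -3.952×10^-6 C/m.
Applying ∮E·dA = Q_enc/ε₀ with the end caps contributing no flux:
E = 2k|λ_enc|/r = 2(8.99×10^9)(3.952×10^-6)/(0.277) = 2.57e5 N/C.

E ≈ 2.57×10^5 N/C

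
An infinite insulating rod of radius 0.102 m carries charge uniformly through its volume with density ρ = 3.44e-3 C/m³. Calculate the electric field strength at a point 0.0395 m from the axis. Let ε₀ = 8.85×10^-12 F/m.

7.68×10^6 N/C

Choose a coaxial cylinder of radius r = 0.0395 m (arbitrary length L) as the Gaussian surface (r < R).
Enclosed charge per unit length: λ_enc = ρ·πr² = (3.44×10^-3)π(0.0395)² = 1.686×10^-5 C/m.
Gauss's law: E·2πrL = λ_enc L/ε₀.
E = |λ_enc|/(2πε₀r) = (1.686e-5)/(2π·8.85×10^-12·0.0395) = 7.68×10^6 N/C.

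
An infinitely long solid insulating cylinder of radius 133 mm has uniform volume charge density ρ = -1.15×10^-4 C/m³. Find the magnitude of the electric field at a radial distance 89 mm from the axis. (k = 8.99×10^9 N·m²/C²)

E = 5.78e5 N/C

Coaxial Gaussian cylinder, radius r = 89 mm, length L (r < R).
Enclosed charge per unit length: λ_enc = ρ·πr² = (-1.15×10^-4)π(0.089)² = -2.862×10^-6 C/m.
Applying ∮E·dA = Q_enc/ε₀ with the end caps contributing no flux:
E = 2k|λ_enc|/r = 2(8.99×10^9)(2.862×10^-6)/(0.089) = 5.78×10^5 N/C.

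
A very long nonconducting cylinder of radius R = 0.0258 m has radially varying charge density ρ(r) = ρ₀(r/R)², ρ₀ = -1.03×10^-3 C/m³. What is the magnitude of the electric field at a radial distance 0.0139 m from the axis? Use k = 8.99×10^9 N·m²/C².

Coaxial Gaussian cylinder, radius r = 0.0139 m, length L (r < R).
λ_enc = ∫₀^r ρ(r')·2πr' dr' = (2πρ₀/R²)·r^4/4 = -9.074×10^-8 C/m.
By Gauss's law (flux through the curved wall only), E·2πrL = λ_enc L/ε₀.
E = 2k|λ_enc|/r = 2(8.99×10^9)(9.074×10^-8)/(0.0139) = 1.17×10^5 N/C.

|E| ≈ 1.17×10^5 V/m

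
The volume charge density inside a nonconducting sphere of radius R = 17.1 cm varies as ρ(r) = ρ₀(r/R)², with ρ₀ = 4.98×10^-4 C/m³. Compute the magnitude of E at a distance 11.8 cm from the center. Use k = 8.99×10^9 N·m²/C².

|E| = 6.32e5 V/m

Use a concentric Gaussian sphere at r = 11.8 cm (r < R).
Integrate the density: Q_enc = 4π ∫₀^r ρ₀(r'/R)^2 r'² dr' = 4πρ₀ r^5/(5·R²) = 9.792×10^-7 C.
Since E is radial and uniform over the Gaussian sphere, Φ = E·4πr² = Q_enc/ε₀.
E = k|Q_enc|/r² = (8.99×10^9)(9.792×10^-7)/(0.118)² = 6.32×10^5 N/C.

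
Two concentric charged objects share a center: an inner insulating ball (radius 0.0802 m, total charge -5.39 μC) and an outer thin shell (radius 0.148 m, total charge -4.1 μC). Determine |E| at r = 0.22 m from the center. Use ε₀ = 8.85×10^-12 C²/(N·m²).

Use a concentric Gaussian sphere at r = 0.22 m (r > 0.148 m, enclosing both).
Q_enc = (-5.39 μC) + (-4.1 μC) = -9.49×10^-6 C.
Since E is radial and uniform over the Gaussian sphere, Φ = E·4πr² = Q_enc/ε₀.
E = |Q_enc|/(4πε₀r²) = (9.49×10^-6)/(4π·8.85×10^-12·(0.22)²) = 1.76×10^6 N/C.

|E| ≈ 1.76×10^6 V/m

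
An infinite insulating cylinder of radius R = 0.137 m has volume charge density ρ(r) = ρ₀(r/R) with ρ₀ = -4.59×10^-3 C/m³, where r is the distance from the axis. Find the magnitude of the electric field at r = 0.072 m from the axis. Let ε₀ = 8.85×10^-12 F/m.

6.54×10^6 N/C

By cylindrical symmetry E is radial; use a coaxial Gaussian cylinder of radius 0.072 m and length L (r < R).
λ_enc = ∫₀^r ρ(r')·2πr' dr' = (2πρ₀/R)·r^3/3 = -2.619×10^-5 C/m.
Gauss's law: E·2πrL = λ_enc L/ε₀.
E = |λ_enc|/(2πε₀r) = (2.619×10^-5)/(2π·8.85×10^-12·0.072) = 6.54e6 N/C.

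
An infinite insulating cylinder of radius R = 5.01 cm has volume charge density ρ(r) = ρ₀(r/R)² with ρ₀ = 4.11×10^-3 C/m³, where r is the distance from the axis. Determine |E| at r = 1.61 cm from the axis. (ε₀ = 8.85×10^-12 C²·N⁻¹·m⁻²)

1.93×10^5 V/m

Coaxial Gaussian cylinder, radius r = 1.61 cm, length L (r < R).
λ_enc = ∫₀^r ρ(r')·2πr' dr' = (2πρ₀/R²)·r^4/4 = 1.728×10^-7 C/m.
Since E is radial and uniform over the curved surface, Φ = E·2πrL = Q_enc/ε₀ = λ_enc L/ε₀.
E = |λ_enc|/(2πε₀r) = (1.728×10^-7)/(2π·8.85×10^-12·0.0161) = 1.93×10^5 N/C.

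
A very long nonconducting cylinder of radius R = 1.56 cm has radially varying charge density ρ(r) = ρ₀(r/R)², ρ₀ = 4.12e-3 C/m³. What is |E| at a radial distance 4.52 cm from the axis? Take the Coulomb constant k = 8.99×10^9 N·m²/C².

By cylindrical symmetry E is radial; use a coaxial Gaussian cylinder of radius 4.52 cm and length L (r > R, full charge per length enclosed).
λ_enc = 2π ∫₀^R ρ₀(r'/R)^2 r' dr' = 2πρ₀R²/4 = 1.575e-6 C/m.
By Gauss's law (flux through the curved wall only), E·2πrL = λ_enc L/ε₀.
E = 2k|λ_enc|/r = 2(8.99×10^9)(1.575e-6)/(0.0452) = 6.26e5 N/C.

E = 6.26e5 N/C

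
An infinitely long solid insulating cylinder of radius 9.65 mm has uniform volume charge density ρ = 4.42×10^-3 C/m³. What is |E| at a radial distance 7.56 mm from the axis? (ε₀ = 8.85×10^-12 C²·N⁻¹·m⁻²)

1.89×10^6 V/m

Coaxial Gaussian cylinder, radius r = 7.56 mm, length L (r < R).
Charge inside radius r per length L is ρ·πr²·L, so λ_enc = ρπr² = 7.936e-7 C/m.
By Gauss's law (flux through the curved wall only), E·2πrL = λ_enc L/ε₀.
E = |λ_enc|/(2πε₀r) = (7.936e-7)/(2π·8.85×10^-12·0.00756) = 1.89×10^6 N/C.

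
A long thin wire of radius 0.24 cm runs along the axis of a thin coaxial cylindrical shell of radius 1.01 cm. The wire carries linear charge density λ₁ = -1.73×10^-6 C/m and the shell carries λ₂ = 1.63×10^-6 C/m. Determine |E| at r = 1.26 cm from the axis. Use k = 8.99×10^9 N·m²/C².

Coaxial Gaussian cylinder, radius r = 1.26 cm, length L (r > 1.01 cm, enclosing both).
λ_enc = λ₁ + λ₂ = (-1.73×10^-6) + (1.63×10^-6) = -1.00×10^-7 C/m.
Applying ∮E·dA = Q_enc/ε₀ with the end caps contributing no flux:
E = 2k|λ_enc|/r = 2(8.99×10^9)(1.00e-7)/(0.0126) = 1.43×10^5 N/C.

1.43×10^5 N/C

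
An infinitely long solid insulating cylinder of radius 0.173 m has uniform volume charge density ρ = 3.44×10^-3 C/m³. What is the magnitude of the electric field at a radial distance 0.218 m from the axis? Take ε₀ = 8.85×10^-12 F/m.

2.67e7 V/m

Take a coaxial cylindrical Gaussian surface of radius r = 0.218 m and length L (r > 0.173 m, full cross-section enclosed).
λ_enc = ρ·πR² = (3.44×10^-3)π(0.173)² = 3.234e-4 C/m.
Since E is radial and uniform over the curved surface, Φ = E·2πrL = Q_enc/ε₀ = λ_enc L/ε₀.
E = |λ_enc|/(2πε₀r) = (3.234×10^-4)/(2π·8.85×10^-12·0.218) = 2.67×10^7 N/C.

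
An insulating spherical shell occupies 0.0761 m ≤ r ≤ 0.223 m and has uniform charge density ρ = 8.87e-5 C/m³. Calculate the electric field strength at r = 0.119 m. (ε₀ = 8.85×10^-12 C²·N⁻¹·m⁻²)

Symmetry ⇒ E = E(r) r̂. Gaussian sphere of radius r = 0.119 m (within the shell material, 0.0761 m < r < 0.223 m).
Only the shell between 0.0761 m and r is enclosed: Q_enc = ρ·(4π/3)(r³ − a³) = (8.87×10^-5)·(4π/3)·((0.119)³ − (0.0761)³) = 4.624×10^-7 C.
By Gauss's law, ∮E·dA = E·4πr² = Q_enc/ε₀.
E = |Q_enc|/(4πε₀r²) = (4.624×10^-7)/(4π·8.85×10^-12·(0.119)²) = 2.94×10^5 N/C.

E ≈ 2.94e5 N/C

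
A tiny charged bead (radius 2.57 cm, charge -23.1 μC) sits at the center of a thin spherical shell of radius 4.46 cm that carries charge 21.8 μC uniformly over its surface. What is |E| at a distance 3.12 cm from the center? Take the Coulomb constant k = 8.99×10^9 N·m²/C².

Take a concentric spherical Gaussian surface of radius r = 3.12 cm (between the bodies, 2.57 cm < r < 4.46 cm).
The shell at 4.46 cm lies outside the Gaussian surface, so Q_enc = -23.1 μC = -2.31×10^-5 C.
Applying ∮E·dA = Q_enc/ε₀ with Φ = E(4πr²):
E = k|Q_enc|/r² = (8.99×10^9)(2.31×10^-5)/(0.0312)² = 2.13×10^8 N/C.

|E| ≈ 2.13e8 N/C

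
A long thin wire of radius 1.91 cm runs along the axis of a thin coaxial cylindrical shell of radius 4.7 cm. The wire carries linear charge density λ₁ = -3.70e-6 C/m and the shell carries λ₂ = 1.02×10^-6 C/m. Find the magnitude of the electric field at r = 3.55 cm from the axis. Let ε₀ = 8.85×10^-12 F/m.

Choose a coaxial cylinder of radius r = 3.55 cm (arbitrary length L) as the Gaussian surface (between the conductors, 1.91 cm < r < 4.7 cm).
Only the inner wire is enclosed; the outer shell contributes nothing inside itself. λ_enc = λ₁ = -3.70e-6 C/m.
By Gauss's law (flux through the curved wall only), E·2πrL = λ_enc L/ε₀.
E = |λ_enc|/(2πε₀r) = (3.70×10^-6)/(2π·8.85×10^-12·0.0355) = 1.87e6 N/C.

|E| = 1.87e6 N/C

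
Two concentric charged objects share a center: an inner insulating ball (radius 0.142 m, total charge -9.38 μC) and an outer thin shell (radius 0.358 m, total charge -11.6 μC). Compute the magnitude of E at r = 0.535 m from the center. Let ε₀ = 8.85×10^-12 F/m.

Symmetry ⇒ E = E(r) r̂. Gaussian sphere of radius r = 0.535 m (r > 0.358 m, enclosing both).
Q_enc = (-9.38 μC) + (-11.6 μC) = -2.098×10^-5 C.
Since E is radial and uniform over the Gaussian sphere, Φ = E·4πr² = Q_enc/ε₀.
E = |Q_enc|/(4πε₀r²) = (2.098e-5)/(4π·8.85×10^-12·(0.535)²) = 6.59×10^5 N/C.

E ≈ 6.59e5 V/m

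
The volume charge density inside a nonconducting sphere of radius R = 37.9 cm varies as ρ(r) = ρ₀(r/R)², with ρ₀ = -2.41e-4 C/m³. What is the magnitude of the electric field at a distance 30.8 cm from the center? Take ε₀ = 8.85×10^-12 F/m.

Use a concentric Gaussian sphere at r = 30.8 cm (r < R).
Integrate the density: Q_enc = 4π ∫₀^r ρ₀(r'/R)^2 r'² dr' = 4πρ₀ r^5/(5·R²) = -1.169×10^-5 C.
Applying ∮E·dA = Q_enc/ε₀ with Φ = E(4πr²):
E = |Q_enc|/(4πε₀r²) = (1.169×10^-5)/(4π·8.85×10^-12·(0.308)²) = 1.11×10^6 N/C.

E ≈ 1.11×10^6 N/C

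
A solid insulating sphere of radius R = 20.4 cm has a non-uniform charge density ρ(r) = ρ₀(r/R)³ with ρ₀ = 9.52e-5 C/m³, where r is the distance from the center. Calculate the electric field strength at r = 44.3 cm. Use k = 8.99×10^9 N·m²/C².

Symmetry ⇒ E = E(r) r̂. Gaussian sphere of radius r = 44.3 cm (r > R, all charge enclosed).
Q_enc = 4π ∫₀^R ρ₀(r'/R)^3 r'² dr' = 4πρ₀R³/6 = 1.693×10^-6 C.
Applying ∮E·dA = Q_enc/ε₀ with Φ = E(4πr²):
E = k|Q_enc|/r² = (8.99×10^9)(1.693e-6)/(0.443)² = 7.75×10^4 N/C.

7.75e4 N/C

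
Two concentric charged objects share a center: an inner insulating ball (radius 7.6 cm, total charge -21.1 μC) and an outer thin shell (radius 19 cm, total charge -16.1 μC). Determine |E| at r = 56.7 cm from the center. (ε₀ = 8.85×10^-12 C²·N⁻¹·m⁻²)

1.04×10^6 N/C

Use a concentric Gaussian sphere at r = 56.7 cm (r > 19 cm, enclosing both).
Q_enc = (-21.1 μC) + (-16.1 μC) = -3.72e-5 C.
Since E is radial and uniform over the Gaussian sphere, Φ = E·4πr² = Q_enc/ε₀.
E = |Q_enc|/(4πε₀r²) = (3.72×10^-5)/(4π·8.85×10^-12·(0.567)²) = 1.04×10^6 N/C.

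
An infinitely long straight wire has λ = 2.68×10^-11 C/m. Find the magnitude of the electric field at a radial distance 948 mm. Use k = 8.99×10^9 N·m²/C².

Choose a coaxial cylinder of radius r = 948 mm (arbitrary length L) as the Gaussian surface.
Q_enc = λL, so λ_enc = 2.68×10^-11 C/m.
Applying ∮E·dA = Q_enc/ε₀ with the end caps contributing no flux:
E = 2k|λ_enc|/r = 2(8.99×10^9)(2.68e-11)/(0.948) = 0.508 N/C.

|E| = 0.508 N/C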